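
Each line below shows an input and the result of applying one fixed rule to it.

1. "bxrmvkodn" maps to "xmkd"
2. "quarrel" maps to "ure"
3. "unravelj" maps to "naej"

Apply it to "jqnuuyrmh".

Rule — keep every other character starting from the second (positions 2nd, 4th, 6th, ...).
Applying that to "jqnuuyrmh" gives "quym".

quym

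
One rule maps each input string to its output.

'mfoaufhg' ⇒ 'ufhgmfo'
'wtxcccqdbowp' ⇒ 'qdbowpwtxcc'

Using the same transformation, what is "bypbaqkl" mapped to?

The transformation: swap the front and back halves of the string, then delete the last character.
Working it through for "bypbaqkl": intermediate "aqklbypb", final "aqklbyp".
(Check on "mfoaufhg": → "ufhgmfoa" → "ufhgmfo" ✓)

aqklbyp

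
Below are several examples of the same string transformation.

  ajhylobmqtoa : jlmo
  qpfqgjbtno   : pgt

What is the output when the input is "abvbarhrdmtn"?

Looking at the pairs, the operation is to keep one character in every 3, starting at position 2 (positions 2nd, 5th, 8th, ...).
On "abvbarhrdmtn" that produces "bart".

bart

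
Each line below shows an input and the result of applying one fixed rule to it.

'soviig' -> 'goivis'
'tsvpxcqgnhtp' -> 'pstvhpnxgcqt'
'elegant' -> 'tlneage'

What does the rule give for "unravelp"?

pnlreavu

The rule is to take characters alternately from the front and the back (1st, last, 2nd, 2nd-last, ...), then move the first character to the end.
Doing the same to "unravelp": "pnlreavu".
(Check on "tsvpxcqgnhtp": → "tpstvhpnxgcq" → "pstvhpnxgcqt" ✓)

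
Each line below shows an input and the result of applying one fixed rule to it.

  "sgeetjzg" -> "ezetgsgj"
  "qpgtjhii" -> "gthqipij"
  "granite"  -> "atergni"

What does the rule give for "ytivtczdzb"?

bzczdyivtt

The rule is to sort the characters into alphabetical order, then take characters alternately from the front and the back (1st, last, 2nd, 2nd-last, ...).
For "ytivtczdzb", step one produces "bcdittvyzz"; step two turns that into "bzczdyivtt".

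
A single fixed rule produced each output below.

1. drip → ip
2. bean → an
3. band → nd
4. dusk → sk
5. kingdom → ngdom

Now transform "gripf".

ipf

The rule is to delete the first 2 characters.
Applying that to "gripf" gives "ipf".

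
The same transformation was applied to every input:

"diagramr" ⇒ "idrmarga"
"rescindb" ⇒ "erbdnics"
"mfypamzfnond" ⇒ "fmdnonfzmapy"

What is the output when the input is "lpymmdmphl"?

pllhpmdmmy

Each output is the input with this applied: reverse the string, then move the last 2 characters to the front (rotate right by 2).
On "lpymmdmphl": the first step gives "lhpmdmmypl", and the second then gives "pllhpmdmmy".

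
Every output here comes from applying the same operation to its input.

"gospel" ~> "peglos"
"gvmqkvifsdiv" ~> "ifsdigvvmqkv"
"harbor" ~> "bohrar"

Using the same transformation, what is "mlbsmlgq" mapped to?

Looking at the pairs, the operation is to swap the first and last characters, then swap the front and back halves of the string.
Starting from "mlbsmlgq": after the first operation, "qlbsmlgm"; after the second, "mlgmqlbs".

mlgmqlbs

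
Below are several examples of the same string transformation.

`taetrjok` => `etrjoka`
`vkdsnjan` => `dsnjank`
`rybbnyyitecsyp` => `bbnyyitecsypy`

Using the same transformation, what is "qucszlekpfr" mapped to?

The transformation: delete the first character, then move the first character to the end.
For "qucszlekpfr", step one produces "ucszlekpfr"; step two turns that into "cszlekpfru".

cszlekpfru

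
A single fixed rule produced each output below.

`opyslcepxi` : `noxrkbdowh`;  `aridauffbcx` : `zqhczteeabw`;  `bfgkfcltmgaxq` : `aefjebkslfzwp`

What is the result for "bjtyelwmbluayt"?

Rule — shift every letter 1 place backward in the alphabet (wrapping around).
On "bjtyelwmbluayt" that produces "aisxdkvlaktzxs".

aisxdkvlaktzxs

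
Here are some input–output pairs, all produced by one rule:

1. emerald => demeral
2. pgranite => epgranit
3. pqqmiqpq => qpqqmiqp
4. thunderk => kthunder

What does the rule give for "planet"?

What's happening: move the last character to the front.
"planet" → "tplane".

tplane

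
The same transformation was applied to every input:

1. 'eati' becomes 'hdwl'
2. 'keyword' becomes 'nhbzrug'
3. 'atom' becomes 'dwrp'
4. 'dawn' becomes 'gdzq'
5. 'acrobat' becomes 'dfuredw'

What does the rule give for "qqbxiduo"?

Looking at the pairs, the operation is to shift every letter 3 places forward in the alphabet (wrapping around).
"qqbxiduo" → "ttealgxr".

ttealgxr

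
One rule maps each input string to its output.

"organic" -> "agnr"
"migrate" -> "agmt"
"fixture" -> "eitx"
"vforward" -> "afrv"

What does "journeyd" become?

djou

The transformation: sort the characters into alphabetical order, then keep every other character starting from the first (positions 1st, 3rd, 5th, ...).
Doing the same to "journeyd": "djou".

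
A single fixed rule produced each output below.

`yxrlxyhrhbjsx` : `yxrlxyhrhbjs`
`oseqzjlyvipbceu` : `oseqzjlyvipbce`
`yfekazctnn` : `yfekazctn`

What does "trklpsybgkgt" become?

The transformation: delete the last character.
Doing the same to "trklpsybgkgt": "trklpsybgkg".

trklpsybgkg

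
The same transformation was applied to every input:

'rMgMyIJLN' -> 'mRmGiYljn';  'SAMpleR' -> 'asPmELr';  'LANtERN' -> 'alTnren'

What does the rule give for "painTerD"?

In each case the input is transformed by: flip the case of every letter, then swap each adjacent pair of characters (1↔2, 3↔4, ...).
Applying that to "painTerD" gives "APNIEtdR".

APNIEtdR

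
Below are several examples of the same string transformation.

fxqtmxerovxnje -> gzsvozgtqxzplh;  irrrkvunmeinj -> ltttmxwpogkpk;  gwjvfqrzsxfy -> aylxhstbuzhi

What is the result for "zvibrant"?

The transformation: swap the first and last characters, then shift every letter 2 places forward in the alphabet (wrapping around).
"zvibrant" → "tvibranz" → "vxkdtcpb".

vxkdtcpb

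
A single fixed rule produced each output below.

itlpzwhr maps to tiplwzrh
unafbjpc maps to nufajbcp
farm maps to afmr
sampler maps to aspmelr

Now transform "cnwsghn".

ncswhgn

Each output is the input with this applied: swap each adjacent pair of characters (1↔2, 3↔4, ...).
So "cnwsghn" becomes "ncswhgn".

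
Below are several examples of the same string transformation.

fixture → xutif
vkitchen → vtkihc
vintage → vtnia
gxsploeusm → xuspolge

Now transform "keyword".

ywoke

Looking at the pairs, the operation is to delete the last 2 characters, then sort the characters into reverse alphabetical order.
Starting from "keyword": after the first operation, "keywo"; after the second, "ywoke".
(Check on "vkitchen": → "vkitch" → "vtkihc" ✓)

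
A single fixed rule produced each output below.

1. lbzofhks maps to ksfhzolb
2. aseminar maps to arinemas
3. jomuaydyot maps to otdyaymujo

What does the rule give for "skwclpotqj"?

qjotlpwcsk

The pattern: swap each adjacent pair of characters (1↔2, 3↔4, ...), then reverse the string.
On "skwclpotqj" that produces "qjotlpwcsk".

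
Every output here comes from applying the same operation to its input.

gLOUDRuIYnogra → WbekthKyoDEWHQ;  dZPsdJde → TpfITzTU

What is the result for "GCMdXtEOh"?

wscTnJueX

Looking at the pairs, the operation is to flip the case of every letter, then shift every letter 10 places backward in the alphabet (wrapping around).
On "GCMdXtEOh": the first step gives "gcmDxTeoH", and the second then gives "wscTnJueX".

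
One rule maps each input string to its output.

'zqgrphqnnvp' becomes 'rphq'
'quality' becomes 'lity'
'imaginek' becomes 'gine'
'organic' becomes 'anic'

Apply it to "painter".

Rule — move the first 3 characters to the end (rotate left by 3), then keep only the first 4 characters.
Doing the same to "painter": "nter".

nter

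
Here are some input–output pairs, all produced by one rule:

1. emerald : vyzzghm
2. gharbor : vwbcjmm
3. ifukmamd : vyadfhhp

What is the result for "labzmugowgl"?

Looking at the pairs, the operation is to sort the characters into alphabetical order, then shift every letter 5 places backward in the alphabet (wrapping around).
For "labzmugowgl", step one produces "abggllmouwz"; step two turns that into "vwbbgghjpru".

vwbbgghjpru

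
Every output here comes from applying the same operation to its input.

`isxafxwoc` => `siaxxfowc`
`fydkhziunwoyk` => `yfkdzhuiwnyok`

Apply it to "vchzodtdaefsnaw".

cvzhdodteasfanw

In each case the input is transformed by: swap each adjacent pair of characters (1↔2, 3↔4, ...).
"vchzodtdaefsnaw" → "cvzhdodteasfanw".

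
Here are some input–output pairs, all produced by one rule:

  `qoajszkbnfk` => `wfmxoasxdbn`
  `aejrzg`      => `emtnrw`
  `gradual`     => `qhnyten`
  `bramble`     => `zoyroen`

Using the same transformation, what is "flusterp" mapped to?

fgrecsyh

Looking at the pairs, the operation is to shift every letter 13 places forward in the alphabet (wrapping around) — i.e. ROT13, then move the first 3 characters to the end (rotate left by 3).
Working it through for "flusterp": intermediate "syhfgrec", final "fgrecsyh".
(Check on "gradual": → "tenqhny" → "qhnyten" ✓)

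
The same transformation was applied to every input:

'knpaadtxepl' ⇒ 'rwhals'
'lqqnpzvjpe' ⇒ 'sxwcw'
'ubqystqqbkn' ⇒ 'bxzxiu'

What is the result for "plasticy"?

whaj

Each output is the input with this applied: shift every letter 7 places forward in the alphabet (wrapping around), then keep every other character starting from the first (positions 1st, 3rd, 5th, ...).
For "plasticy", step one produces "wshzapjf"; step two turns that into "whaj".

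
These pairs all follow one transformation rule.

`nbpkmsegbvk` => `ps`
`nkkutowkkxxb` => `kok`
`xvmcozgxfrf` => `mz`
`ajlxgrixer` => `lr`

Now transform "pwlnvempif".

le

The transformation: delete the last 3 characters, then keep one character in every 3, starting at position 3 (positions 3rd, 6th, 9th, ...).
On "pwlnvempif": the first step gives "pwlnvem", and the second then gives "le".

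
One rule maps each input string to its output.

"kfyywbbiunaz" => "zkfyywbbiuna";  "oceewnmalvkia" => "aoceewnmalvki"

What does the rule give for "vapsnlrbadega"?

Looking at the pairs, the operation is to move the last character to the front.
"vapsnlrbadega" → "avapsnlrbadeg".

avapsnlrbadeg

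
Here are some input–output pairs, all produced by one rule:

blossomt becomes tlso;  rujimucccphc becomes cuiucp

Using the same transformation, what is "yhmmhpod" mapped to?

dhmp

Each output is the input with this applied: move the last 2 characters to the front (rotate right by 2), then keep every other character starting from the second (positions 2nd, 4th, 6th, ...).
For "yhmmhpod" the result is "dhmp".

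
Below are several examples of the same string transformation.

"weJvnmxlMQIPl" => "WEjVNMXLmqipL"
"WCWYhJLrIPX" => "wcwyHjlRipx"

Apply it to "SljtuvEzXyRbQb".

The transformation: flip the case of every letter.
"SljtuvEzXyRbQb" → "sLJTUVeZxYrBqB".

sLJTUVeZxYrBqB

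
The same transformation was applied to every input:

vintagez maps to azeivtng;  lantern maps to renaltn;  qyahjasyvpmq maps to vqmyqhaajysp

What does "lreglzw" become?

What's happening: swap each adjacent pair of characters (1↔2, 3↔4, ...), then move the last 3 characters to the front (rotate right by 3).
Working it through for "lreglzw": intermediate "rlgezlw", final "zlwrlge".

zlwrlge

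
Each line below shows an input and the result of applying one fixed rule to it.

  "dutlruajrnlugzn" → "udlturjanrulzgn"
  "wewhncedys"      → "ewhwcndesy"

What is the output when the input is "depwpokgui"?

edwpopgkiu

The pattern: swap each adjacent pair of characters (1↔2, 3↔4, ...).
"depwpokgui" → "edwpopgkiu".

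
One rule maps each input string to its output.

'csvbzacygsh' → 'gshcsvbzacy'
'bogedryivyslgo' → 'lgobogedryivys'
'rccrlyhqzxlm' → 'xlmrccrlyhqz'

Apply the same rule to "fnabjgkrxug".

The rule is to move the last 3 characters to the front (rotate right by 3).
Applying that to "fnabjgkrxug" gives "xugfnabjgkr".

xugfnabjgkr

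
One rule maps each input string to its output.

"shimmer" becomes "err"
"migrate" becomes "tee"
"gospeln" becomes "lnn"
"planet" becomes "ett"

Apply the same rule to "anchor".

Each output is the input with this applied: double every character, then keep only the last 3 characters.
On "anchor": the first step gives "aanncchhoorr", and the second then gives "orr".

orr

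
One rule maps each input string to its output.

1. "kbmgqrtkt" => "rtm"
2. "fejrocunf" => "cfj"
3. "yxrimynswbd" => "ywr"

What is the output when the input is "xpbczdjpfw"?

The rule is to keep one character in every 3, starting at position 3 (positions 3rd, 6th, 9th, ...), then move the first character to the end.
Starting from "xpbczdjpfw": after the first operation, "bdf"; after the second, "dfb".

dfb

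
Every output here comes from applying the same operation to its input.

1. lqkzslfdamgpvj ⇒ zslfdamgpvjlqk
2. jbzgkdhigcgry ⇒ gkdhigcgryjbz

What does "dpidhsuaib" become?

Looking at the pairs, the operation is to move the first 3 characters to the end (rotate left by 3).
On "dpidhsuaib" that produces "dhsuaibdpi".

dhsuaibdpi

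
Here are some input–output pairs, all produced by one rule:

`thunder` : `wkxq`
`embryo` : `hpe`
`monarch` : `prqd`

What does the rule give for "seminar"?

vhpl

Rule — delete the last 3 characters, then shift every letter 3 places forward in the alphabet (wrapping around).
Starting from "seminar": after the first operation, "semi"; after the second, "vhpl".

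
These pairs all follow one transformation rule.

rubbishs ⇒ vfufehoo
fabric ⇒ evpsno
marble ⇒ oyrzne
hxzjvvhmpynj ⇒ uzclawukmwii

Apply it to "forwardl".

The transformation: swap the front and back halves of the string, then shift every letter 13 places forward in the alphabet (wrapping around) — i.e. ROT13.
For "forwardl", step one produces "ardlforw"; step two turns that into "neqysbej".

neqysbej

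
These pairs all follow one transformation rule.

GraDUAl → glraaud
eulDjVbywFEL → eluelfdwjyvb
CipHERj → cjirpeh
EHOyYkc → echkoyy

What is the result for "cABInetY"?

cyatbein

In each case the input is transformed by: take characters alternately from the front and the back (1st, last, 2nd, 2nd-last, ...), then convert every letter to lowercase.
For "cABInetY", step one produces "cYAtBeIn"; step two turns that into "cyatbein".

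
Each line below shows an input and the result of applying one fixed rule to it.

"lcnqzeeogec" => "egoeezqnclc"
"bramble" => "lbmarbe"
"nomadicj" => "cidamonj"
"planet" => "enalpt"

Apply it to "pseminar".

In each case the input is transformed by: move the last character to the front, then reverse the string.
For "pseminar", step one produces "rpsemina"; step two turns that into "animespr".

animespr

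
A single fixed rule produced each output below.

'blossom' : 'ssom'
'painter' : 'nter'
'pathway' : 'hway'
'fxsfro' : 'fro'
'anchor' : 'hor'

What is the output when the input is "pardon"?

don

The pattern: delete the first 3 characters.
"pardon" → "don".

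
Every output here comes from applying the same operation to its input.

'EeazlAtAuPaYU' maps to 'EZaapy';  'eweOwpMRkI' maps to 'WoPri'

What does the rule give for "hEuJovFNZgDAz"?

ejVnGa

Each output is the input with this applied: flip the case of every letter, then keep every other character starting from the second (positions 2nd, 4th, 6th, ...).
For "hEuJovFNZgDAz", step one produces "HeUjOVfnzGdaZ"; step two turns that into "ejVnGa".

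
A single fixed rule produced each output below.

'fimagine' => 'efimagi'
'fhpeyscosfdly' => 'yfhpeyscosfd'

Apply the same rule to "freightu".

The pattern: move the last character to the front, then delete the last character.
For "freightu", step one produces "ufreight"; step two turns that into "ufreigh".

ufreigh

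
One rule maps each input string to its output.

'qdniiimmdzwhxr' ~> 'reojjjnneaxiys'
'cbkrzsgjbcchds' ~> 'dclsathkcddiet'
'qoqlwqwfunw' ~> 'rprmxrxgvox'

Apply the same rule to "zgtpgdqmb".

Rule — shift every letter 1 place forward in the alphabet (wrapping around).
"zgtpgdqmb" → "ahuqhernc".

ahuqhernc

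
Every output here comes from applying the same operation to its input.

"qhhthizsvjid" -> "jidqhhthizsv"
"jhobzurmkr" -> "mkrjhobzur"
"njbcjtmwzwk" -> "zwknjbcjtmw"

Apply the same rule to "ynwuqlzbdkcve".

The pattern: move the last 3 characters to the front (rotate right by 3).
Doing the same to "ynwuqlzbdkcve": "cveynwuqlzbdk".

cveynwuqlzbdk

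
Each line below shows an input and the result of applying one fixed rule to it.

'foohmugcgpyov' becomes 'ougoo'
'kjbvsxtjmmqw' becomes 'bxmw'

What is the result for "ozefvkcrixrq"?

The pattern: move the first 2 characters to the end (rotate left by 2), then keep one character in every 3, starting at position 1 (positions 1st, 4th, 7th, ...).
Starting from "ozefvkcrixrq": after the first operation, "efvkcrixrqoz"; after the second, "ekiq".

ekiq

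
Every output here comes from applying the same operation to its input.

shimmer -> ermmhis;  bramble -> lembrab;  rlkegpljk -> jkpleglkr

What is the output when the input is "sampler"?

erplams

Each output is the input with this applied: reverse the string, then swap each adjacent pair of characters (1↔2, 3↔4, ...).
Doing the same to "sampler": "erplams".
(Check on "shimmer": → "remmihs" → "ermmhis" ✓)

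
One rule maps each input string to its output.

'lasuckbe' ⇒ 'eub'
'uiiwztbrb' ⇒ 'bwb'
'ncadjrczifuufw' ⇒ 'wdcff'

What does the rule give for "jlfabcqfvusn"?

naqu

The pattern: swap the first and last characters, then keep one character in every 3, starting at position 1 (positions 1st, 4th, 7th, ...).
Working it through for "jlfabcqfvusn": intermediate "nlfabcqfvusj", final "naqu".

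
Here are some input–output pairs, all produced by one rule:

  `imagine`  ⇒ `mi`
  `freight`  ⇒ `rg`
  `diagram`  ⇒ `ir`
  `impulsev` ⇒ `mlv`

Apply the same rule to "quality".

Each output is the input with this applied: keep one character in every 3, starting at position 2 (positions 2nd, 5th, 8th, ...).
Applying that to "quality" gives "ui".

ui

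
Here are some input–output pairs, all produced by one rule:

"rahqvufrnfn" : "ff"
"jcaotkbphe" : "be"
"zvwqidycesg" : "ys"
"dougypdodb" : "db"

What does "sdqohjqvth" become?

In each case the input is transformed by: keep one character in every 3, starting at position 1 (positions 1st, 4th, 7th, ...), then keep only the last 2 characters.
On "sdqohjqvth": the first step gives "soqh", and the second then gives "qh".
(Check on "dougypdodb": → "dgdb" → "db" ✓)

qh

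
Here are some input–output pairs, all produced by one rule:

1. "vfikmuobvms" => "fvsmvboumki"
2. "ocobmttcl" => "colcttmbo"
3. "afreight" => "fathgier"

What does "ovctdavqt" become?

Each output is the input with this applied: move the first 2 characters to the end (rotate left by 2), then reverse the string.
For "ovctdavqt", step one produces "ctdavqtov"; step two turns that into "votqvadtc".

votqvadtc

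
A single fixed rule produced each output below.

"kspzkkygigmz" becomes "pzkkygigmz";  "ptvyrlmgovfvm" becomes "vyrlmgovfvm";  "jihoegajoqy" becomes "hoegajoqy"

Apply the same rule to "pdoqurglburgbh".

oqurglburgbh

Rule — delete the first 2 characters.
For "pdoqurglburgbh" the result is "oqurglburgbh".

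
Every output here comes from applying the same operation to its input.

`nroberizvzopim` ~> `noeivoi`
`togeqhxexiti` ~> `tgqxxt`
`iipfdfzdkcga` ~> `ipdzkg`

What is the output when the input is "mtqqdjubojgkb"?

What's happening: keep every other character starting from the first (positions 1st, 3rd, 5th, ...).
Applying that to "mtqqdjubojgkb" gives "mqduogb".

mqduogb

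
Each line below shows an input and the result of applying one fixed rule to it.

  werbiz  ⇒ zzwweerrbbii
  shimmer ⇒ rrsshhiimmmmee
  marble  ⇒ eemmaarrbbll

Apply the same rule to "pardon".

nnppaarrddoo

The pattern: double every character, then move the last 2 characters to the front (rotate right by 2).
Applying both steps to "pardon": "ppaarrddoonn", then "nnppaarrddoo".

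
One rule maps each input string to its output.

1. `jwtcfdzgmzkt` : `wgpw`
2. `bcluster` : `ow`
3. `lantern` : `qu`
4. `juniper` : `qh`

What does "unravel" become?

uh

Rule — keep one character in every 3, starting at position 3 (positions 3rd, 6th, 9th, ...), then shift every letter 3 places forward in the alphabet (wrapping around).
Applying both steps to "unravel": "re", then "uh".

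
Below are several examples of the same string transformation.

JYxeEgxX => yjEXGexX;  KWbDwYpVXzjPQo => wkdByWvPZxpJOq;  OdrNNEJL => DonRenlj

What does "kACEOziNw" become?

The transformation: flip the case of every letter, then swap each adjacent pair of characters (1↔2, 3↔4, ...).
"kACEOziNw" → "KaceoZInW" → "aKecZonIW".
(Check on "JYxeEgxX": → "jyXEeGXx" → "yjEXGexX" ✓)

aKecZonIW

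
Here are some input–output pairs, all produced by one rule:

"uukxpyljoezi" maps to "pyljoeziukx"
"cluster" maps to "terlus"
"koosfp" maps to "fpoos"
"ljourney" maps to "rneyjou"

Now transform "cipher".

Rule — delete the first character, then move the first 3 characters to the end (rotate left by 3).
So "cipher" becomes "eriph".

eriph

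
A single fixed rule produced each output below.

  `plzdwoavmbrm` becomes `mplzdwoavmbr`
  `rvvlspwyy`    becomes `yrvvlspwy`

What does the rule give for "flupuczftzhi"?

iflupuczftzh

The rule is to move the last character to the front.
On "flupuczftzhi" that produces "iflupuczftzh".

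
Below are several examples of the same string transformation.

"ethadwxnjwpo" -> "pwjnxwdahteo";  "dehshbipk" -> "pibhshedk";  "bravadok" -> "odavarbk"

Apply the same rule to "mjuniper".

epinujmr

The rule is to move the last character to the front, then reverse the string.
Applying both steps to "mjuniper": "rmjunipe", then "epinujmr".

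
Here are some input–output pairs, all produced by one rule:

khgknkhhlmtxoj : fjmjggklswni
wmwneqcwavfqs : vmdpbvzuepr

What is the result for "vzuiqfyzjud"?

In each case the input is transformed by: delete the first 2 characters, then shift every letter 1 place backward in the alphabet (wrapping around).
For "vzuiqfyzjud", step one produces "uiqfyzjud"; step two turns that into "thpexyitc".

thpexyitc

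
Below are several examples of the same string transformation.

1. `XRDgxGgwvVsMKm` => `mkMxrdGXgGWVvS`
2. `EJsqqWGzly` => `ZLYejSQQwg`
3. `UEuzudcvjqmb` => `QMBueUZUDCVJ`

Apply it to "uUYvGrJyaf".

What's happening: flip the case of every letter, then move the last 3 characters to the front (rotate right by 3).
"uUYvGrJyaf" → "UuyVgRjYAF" → "YAFUuyVgRj".
(Check on "XRDgxGgwvVsMKm": → "xrdGXgGWVvSmkM" → "mkMxrdGXgGWVvS" ✓)

YAFUuyVgRj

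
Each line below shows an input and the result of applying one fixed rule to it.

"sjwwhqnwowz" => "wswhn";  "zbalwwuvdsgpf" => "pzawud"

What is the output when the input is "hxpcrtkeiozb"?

The pattern: move the last 3 characters to the front (rotate right by 3), then keep every other character starting from the second (positions 2nd, 4th, 6th, ...).
For "hxpcrtkeiozb", step one produces "ozbhxpcrtkei"; step two turns that into "zhprki".

zhprki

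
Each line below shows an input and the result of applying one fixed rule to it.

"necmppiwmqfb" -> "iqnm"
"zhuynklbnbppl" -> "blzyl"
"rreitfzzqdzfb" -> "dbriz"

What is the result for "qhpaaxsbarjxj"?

Rule — keep one character in every 3, starting at position 1 (positions 1st, 4th, 7th, ...), then move the last 2 characters to the front (rotate right by 2).
Starting from "qhpaaxsbarjxj": after the first operation, "qasrj"; after the second, "rjqas".

rjqas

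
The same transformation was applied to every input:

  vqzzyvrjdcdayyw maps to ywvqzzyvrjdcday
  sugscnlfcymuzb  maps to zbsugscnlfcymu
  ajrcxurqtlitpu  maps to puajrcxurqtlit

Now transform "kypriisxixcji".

Each output is the input with this applied: move the last 2 characters to the front (rotate right by 2).
So "kypriisxixcji" becomes "jikypriisxixc".

jikypriisxixc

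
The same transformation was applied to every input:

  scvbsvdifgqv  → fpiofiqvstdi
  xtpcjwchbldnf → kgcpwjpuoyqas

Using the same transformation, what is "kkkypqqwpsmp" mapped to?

In each case the input is transformed by: shift every letter 13 places forward in the alphabet (wrapping around) — i.e. ROT13.
Doing the same to "kkkypqqwpsmp": "xxxlcddjcfzc".

xxxlcddjcfzc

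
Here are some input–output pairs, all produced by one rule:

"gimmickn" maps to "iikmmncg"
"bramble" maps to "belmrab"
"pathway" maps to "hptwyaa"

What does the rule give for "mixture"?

mrtuxei

The pattern: sort the characters into alphabetical order, then move the first 2 characters to the end (rotate left by 2).
Starting from "mixture": after the first operation, "eimrtux"; after the second, "mrtuxei".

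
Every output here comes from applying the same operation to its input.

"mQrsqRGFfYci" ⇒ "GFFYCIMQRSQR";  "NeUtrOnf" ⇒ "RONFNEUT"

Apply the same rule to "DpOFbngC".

BNGCDPOF

Looking at the pairs, the operation is to swap the front and back halves of the string, then convert every letter to uppercase.
So "DpOFbngC" becomes "BNGCDPOF".
(Check on "NeUtrOnf": → "rOnfNeUt" → "RONFNEUT" ✓)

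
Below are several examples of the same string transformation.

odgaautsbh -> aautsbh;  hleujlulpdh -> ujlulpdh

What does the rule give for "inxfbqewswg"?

Looking at the pairs, the operation is to delete the first 3 characters.
So "inxfbqewswg" becomes "fbqewswg".

fbqewswg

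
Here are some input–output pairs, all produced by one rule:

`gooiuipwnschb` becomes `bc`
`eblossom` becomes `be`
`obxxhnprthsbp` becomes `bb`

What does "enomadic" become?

ac

The rule is to sort the characters into alphabetical order, then keep only the first 2 characters.
Starting from "enomadic": after the first operation, "acdeimno"; after the second, "ac".
(Check on "eblossom": → "belmooss" → "be" ✓)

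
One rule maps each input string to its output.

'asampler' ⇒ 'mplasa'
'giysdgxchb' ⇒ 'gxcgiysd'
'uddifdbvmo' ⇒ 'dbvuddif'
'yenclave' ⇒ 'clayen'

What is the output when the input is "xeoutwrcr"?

The rule is to delete the last 2 characters, then move the last 3 characters to the front (rotate right by 3).
"xeoutwrcr" → "xeoutwr" → "twrxeou".

twrxeou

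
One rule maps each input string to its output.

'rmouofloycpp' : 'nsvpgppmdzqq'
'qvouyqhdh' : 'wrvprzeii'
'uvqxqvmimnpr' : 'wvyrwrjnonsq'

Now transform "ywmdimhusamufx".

The transformation: swap each adjacent pair of characters (1↔2, 3↔4, ...), then shift every letter 1 place forward in the alphabet (wrapping around).
On "ywmdimhusamufx" that produces "xzennjvibtvnyg".
(Check on "rmouofloycpp": → "mruofoolcypp" → "nsvpgppmdzqq" ✓)

xzennjvibtvnyg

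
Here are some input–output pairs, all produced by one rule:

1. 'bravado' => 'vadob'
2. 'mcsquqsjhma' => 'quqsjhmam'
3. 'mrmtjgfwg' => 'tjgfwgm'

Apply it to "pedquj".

What's happening: move the first character to the end, then delete the first 2 characters.
For "pedquj", step one produces "edqujp"; step two turns that into "qujp".

qujp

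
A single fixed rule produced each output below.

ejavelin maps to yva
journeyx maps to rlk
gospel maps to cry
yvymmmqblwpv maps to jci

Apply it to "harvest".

The rule is to shift every letter 13 places forward in the alphabet (wrapping around) — i.e. ROT13, then keep only the last 3 characters.
Starting from "harvest": after the first operation, "uneirfg"; after the second, "rfg".

rfg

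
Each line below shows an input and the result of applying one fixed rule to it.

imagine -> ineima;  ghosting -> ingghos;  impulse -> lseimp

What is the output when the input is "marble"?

blema

In each case the input is transformed by: move the last 3 characters to the front (rotate right by 3), then delete the last character.
Applying both steps to "marble": "blemar", then "blema".
(Check on "imagine": → "ineimag" → "ineima" ✓)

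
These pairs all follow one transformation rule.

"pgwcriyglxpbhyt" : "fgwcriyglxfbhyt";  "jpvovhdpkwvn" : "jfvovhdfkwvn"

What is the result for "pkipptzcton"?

Each output is the input with this applied: replace every "p" with "f".
Applying that to "pkipptzcton" gives "fkifftzcton".

fkifftzcton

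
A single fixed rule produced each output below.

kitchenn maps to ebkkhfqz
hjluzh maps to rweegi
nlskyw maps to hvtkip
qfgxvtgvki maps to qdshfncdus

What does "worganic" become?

xkfztlod

The pattern: swap the front and back halves of the string, then shift every letter 3 places backward in the alphabet (wrapping around).
Starting from "worganic": after the first operation, "anicworg"; after the second, "xkfztlod".
(Check on "hjluzh": → "uzhhjl" → "rweegi" ✓)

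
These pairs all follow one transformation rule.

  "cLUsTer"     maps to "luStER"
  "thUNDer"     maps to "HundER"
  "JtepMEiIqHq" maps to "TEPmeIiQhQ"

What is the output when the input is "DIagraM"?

iAGRAm

The rule is to flip the case of every letter, then delete the first character.
So "DIagraM" becomes "iAGRAm".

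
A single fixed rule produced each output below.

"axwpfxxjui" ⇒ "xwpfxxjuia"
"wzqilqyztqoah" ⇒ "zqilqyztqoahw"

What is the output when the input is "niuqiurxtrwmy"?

Rule — move the first character to the end.
Doing the same to "niuqiurxtrwmy": "iuqiurxtrwmyn".

iuqiurxtrwmyn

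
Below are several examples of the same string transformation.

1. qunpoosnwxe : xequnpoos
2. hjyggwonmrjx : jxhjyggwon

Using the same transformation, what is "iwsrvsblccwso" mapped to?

soiwsrvsblc

What's happening: move the last 2 characters to the front (rotate right by 2), then delete the last 2 characters.
For "iwsrvsblccwso", step one produces "soiwsrvsblccw"; step two turns that into "soiwsrvsblc".
(Check on "qunpoosnwxe": → "xequnpoosnw" → "xequnpoos" ✓)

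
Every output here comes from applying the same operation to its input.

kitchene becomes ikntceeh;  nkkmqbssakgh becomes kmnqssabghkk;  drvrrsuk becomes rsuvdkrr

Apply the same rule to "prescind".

Each output is the input with this applied: sort the characters into alphabetical order, then swap the front and back halves of the string.
"prescind" → "cdeinprs" → "nprscdei".

nprscdei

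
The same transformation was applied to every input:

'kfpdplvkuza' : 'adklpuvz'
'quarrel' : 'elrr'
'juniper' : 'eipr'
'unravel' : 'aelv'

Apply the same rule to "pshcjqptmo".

Rule — delete the first 3 characters, then sort the characters into alphabetical order.
Doing the same to "pshcjqptmo": "cjmopqt".

cjmopqt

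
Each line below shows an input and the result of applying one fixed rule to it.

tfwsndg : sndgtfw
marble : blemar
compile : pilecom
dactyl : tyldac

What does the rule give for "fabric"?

ricfab

What's happening: move the first 3 characters to the end (rotate left by 3).
"fabric" → "ricfab".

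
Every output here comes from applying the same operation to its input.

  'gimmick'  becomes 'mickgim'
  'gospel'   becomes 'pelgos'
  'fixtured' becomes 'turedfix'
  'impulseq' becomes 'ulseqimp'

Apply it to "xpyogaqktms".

ogaqktmsxpy

Each output is the input with this applied: move the first 3 characters to the end (rotate left by 3).
"xpyogaqktms" → "ogaqktmsxpy".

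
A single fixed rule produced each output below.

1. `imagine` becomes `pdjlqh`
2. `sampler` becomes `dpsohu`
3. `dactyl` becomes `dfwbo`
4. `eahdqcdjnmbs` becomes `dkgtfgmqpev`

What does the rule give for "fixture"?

What's happening: delete the first character, then shift every letter 3 places forward in the alphabet (wrapping around).
"fixture" → "ixture" → "lawxuh".

lawxuh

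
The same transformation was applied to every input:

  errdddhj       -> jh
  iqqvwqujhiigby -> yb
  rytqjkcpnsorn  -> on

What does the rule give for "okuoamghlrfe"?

Looking at the pairs, the operation is to swap each adjacent pair of characters (1↔2, 3↔4, ...), then keep only the last 2 characters.
For "okuoamghlrfe", step one produces "kooumahgrlef"; step two turns that into "ef".

ef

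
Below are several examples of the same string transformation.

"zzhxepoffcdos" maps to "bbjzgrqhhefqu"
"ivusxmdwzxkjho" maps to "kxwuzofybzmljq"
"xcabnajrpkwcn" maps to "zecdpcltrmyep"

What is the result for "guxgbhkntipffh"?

What's happening: shift every letter 2 places forward in the alphabet (wrapping around).
Doing the same to "guxgbhkntipffh": "iwzidjmpvkrhhj".

iwzidjmpvkrhhj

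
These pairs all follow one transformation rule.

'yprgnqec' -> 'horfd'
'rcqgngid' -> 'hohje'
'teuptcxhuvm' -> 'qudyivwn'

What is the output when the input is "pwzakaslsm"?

Each output is the input with this applied: delete the first 3 characters, then shift every letter 1 place forward in the alphabet (wrapping around).
For "pwzakaslsm", step one produces "akaslsm"; step two turns that into "blbtmtn".
(Check on "yprgnqec": → "gnqec" → "horfd" ✓)

blbtmtn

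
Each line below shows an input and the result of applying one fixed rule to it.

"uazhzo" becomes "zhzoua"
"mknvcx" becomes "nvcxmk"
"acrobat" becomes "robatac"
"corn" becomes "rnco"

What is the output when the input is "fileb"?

lebfi

The transformation: move the first 2 characters to the end (rotate left by 2).
So "fileb" becomes "lebfi".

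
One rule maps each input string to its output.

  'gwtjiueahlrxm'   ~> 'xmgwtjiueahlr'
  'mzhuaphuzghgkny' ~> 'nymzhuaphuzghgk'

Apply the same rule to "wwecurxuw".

uwwwecurx

Rule — move the last 2 characters to the front (rotate right by 2).
Doing the same to "wwecurxuw": "uwwwecurx".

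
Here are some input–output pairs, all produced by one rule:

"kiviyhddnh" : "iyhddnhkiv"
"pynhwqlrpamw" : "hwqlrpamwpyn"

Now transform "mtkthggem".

In each case the input is transformed by: move the first 3 characters to the end (rotate left by 3).
On "mtkthggem" that produces "thggemmtk".

thggemmtk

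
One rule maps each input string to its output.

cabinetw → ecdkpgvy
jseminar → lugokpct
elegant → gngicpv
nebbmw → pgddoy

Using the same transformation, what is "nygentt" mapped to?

paigpvv

Each output is the input with this applied: shift every letter 2 places forward in the alphabet (wrapping around).
For "nygentt" the result is "paigpvv".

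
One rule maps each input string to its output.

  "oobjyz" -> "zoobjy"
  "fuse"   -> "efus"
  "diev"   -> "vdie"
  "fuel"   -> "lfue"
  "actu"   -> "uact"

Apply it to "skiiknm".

mskiikn

In each case the input is transformed by: move the last character to the front.
"skiiknm" → "mskiikn".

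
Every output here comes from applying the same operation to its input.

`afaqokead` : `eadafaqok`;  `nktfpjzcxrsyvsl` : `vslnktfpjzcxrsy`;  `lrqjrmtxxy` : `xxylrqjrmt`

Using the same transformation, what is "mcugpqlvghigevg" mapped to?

The pattern: move the last 3 characters to the front (rotate right by 3).
Doing the same to "mcugpqlvghigevg": "evgmcugpqlvghig".

evgmcugpqlvghig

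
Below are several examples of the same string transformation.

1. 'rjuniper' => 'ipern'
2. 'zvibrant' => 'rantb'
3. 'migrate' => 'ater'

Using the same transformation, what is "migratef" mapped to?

What's happening: delete the first 3 characters, then move the first character to the end.
Applying both steps to "migratef": "ratef", then "atefr".

atefr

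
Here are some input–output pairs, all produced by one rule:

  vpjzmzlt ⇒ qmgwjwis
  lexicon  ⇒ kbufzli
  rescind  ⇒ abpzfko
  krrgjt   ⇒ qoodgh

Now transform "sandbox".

uxkaylp

The rule is to swap the first and last characters, then shift every letter 3 places backward in the alphabet (wrapping around).
On "sandbox": the first step gives "xandbos", and the second then gives "uxkaylp".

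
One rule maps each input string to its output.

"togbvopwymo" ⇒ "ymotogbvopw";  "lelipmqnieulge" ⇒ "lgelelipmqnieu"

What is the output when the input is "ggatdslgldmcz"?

In each case the input is transformed by: move the last 3 characters to the front (rotate right by 3).
Applying that to "ggatdslgldmcz" gives "mczggatdslgld".

mczggatdslgld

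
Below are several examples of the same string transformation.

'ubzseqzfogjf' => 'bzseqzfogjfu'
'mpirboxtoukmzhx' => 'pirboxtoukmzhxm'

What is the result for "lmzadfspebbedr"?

mzadfspebbedrl

The transformation: move the first character to the end.
Doing the same to "lmzadfspebbedr": "mzadfspebbedrl".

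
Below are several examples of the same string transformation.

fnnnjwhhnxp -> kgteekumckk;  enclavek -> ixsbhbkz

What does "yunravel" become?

oxsbivrk

The rule is to move the first 3 characters to the end (rotate left by 3), then shift every letter 3 places backward in the alphabet (wrapping around).
Applying both steps to "yunravel": "ravelyun", then "oxsbivrk".
(Check on "fnnnjwhhnxp": → "njwhhnxpfnn" → "kgteekumckk" ✓)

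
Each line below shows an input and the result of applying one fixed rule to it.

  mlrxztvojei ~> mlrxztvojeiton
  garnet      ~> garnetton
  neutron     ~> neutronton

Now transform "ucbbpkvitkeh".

Rule — append "ton".
For "ucbbpkvitkeh" the result is "ucbbpkvitkehton".

ucbbpkvitkehton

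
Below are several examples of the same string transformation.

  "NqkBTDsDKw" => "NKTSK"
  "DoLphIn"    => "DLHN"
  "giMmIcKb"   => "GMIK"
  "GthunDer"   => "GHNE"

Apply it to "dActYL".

DCY

The rule is to keep every other character starting from the first (positions 1st, 3rd, 5th, ...), then convert every letter to uppercase.
On "dActYL": the first step gives "dcY", and the second then gives "DCY".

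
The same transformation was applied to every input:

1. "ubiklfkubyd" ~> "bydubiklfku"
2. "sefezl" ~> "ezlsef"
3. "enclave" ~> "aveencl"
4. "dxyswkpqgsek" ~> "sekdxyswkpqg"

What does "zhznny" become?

Looking at the pairs, the operation is to move the last 3 characters to the front (rotate right by 3).
"zhznny" → "nnyzhz".

nnyzhz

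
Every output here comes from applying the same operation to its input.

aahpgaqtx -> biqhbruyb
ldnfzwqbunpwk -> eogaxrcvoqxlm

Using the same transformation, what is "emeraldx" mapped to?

nfsbmeyf

The pattern: move the first character to the end, then shift every letter 1 place forward in the alphabet (wrapping around).
"emeraldx" → "meraldxe" → "nfsbmeyf".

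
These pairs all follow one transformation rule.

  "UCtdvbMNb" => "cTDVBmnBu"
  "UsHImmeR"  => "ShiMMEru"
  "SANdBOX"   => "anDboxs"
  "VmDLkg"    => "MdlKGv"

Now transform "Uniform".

Rule — flip the case of every letter, then move the first character to the end.
Applying both steps to "Uniform": "uNIFORM", then "NIFORMu".

NIFORMu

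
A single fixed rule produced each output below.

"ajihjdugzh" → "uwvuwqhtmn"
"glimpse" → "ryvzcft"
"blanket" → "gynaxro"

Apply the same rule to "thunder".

Looking at the pairs, the operation is to shift every letter 13 places forward in the alphabet (wrapping around) — i.e. ROT13, then swap the first and last characters.
Working it through for "thunder": intermediate "guhaqre", final "euhaqrg".

euhaqrg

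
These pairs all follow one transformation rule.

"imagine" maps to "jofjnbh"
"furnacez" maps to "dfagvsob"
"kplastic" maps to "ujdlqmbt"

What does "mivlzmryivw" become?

Rule — shift every letter 1 place forward in the alphabet (wrapping around), then move the last 3 characters to the front (rotate right by 3).
Starting from "mivlzmryivw": after the first operation, "njwmanszjwx"; after the second, "jwxnjwmansz".
(Check on "kplastic": → "lqmbtujd" → "ujdlqmbt" ✓)

jwxnjwmansz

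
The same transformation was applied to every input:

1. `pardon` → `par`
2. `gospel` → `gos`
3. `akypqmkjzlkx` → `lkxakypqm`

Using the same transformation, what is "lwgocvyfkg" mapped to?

kglwgoc

Looking at the pairs, the operation is to swap the front and back halves of the string, then delete the first 3 characters.
Starting from "lwgocvyfkg": after the first operation, "vyfkglwgoc"; after the second, "kglwgoc".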